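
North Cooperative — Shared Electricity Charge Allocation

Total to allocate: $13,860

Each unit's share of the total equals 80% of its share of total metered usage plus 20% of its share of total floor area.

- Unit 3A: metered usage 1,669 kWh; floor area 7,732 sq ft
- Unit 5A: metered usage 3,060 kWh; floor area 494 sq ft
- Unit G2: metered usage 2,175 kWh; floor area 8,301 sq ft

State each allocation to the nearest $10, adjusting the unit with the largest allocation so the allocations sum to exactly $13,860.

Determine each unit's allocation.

Metered usage total 6,904; floor area total 16,527.
Combined weights (80% metered usage + 20% floor area): Unit 3A 0.2870; Unit 5A 0.3606; Unit G2 0.3525.
Unrounded shares: Unit 3A 3,977.31; Unit 5A 4,997.29; Unit G2 4,885.40.
At nearest $10: Unit 3A $3,980; Unit 5A $5,000; Unit G2 $4,890. Sum = $13,870.
Difference $13,860 − $13,870 = −$10 applied to largest allocation (Unit 5A): Unit 5A becomes $4,990.

Unit 3A: $3,980; Unit 5A: $4,990; Unit G2: $4,890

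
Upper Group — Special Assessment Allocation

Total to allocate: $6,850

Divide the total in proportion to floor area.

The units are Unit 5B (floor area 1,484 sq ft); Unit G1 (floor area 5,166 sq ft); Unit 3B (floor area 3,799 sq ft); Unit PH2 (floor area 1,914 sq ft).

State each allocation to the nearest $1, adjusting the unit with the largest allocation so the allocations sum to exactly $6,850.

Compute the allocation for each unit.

Sum of floor area: 12,363.
Unrounded shares: Unit 5B 1,484/12,363 × $6,850 = 822.24; Unit G1 5,166/12,363 × $6,850 = 2,862.34; Unit 3B 3,799/12,363 × $6,850 = 2,104.92; Unit PH2 1,914/12,363 × $6,850 = 1,060.495.
At nearest $1: Unit 5B $822; Unit G1 $2,862; Unit 3B $2,105; Unit PH2 $1,060. Sum = $6,849.
Difference $6,850 − $6,849 = +$1 applied to largest allocation (Unit G1): Unit G1 becomes $2,863.

Unit 5B: $822 | Unit G1: $2,863 | Unit 3B: $2,105 | Unit PH2: $1,060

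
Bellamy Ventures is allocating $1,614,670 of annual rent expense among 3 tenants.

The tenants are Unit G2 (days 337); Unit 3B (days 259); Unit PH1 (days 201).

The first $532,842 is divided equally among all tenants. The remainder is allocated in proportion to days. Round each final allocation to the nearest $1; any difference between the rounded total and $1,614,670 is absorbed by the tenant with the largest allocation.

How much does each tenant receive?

Unit G2: $635,050 | Unit 3B: $529,174 | Unit PH1: $450,446

First tranche $532,842 split equally: $177,614 each.
Remainder $1,081,828 by days (total 797): Unit G2 457,435.43 → $457,435; Unit 3B 351,560.17 → $351,560; Unit PH1 272,832.41 → $272,832.
Rounding difference +$1 on remainder applied to Unit G2.
Totals: Unit G2 $177,614 + $457,436 = $635,050; Unit 3B $177,614 + $351,560 = $529,174; Unit PH1 $177,614 + $272,832 = $450,446.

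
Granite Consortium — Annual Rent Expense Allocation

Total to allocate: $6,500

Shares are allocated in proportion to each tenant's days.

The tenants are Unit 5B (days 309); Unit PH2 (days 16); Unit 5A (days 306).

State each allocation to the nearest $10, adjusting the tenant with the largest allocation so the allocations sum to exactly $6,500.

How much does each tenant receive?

Unit 5B: $3,190; Unit PH2: $160; Unit 5A: $3,150

Total days = 631.
Raw shares: Unit 5B 309/631 × $6,500 = 3,183.04; Unit PH2 16/631 × $6,500 = 164.82; Unit 5A 306/631 × $6,500 = 3,152.14.
Rounded to nearest $10: Unit 5B $3,180; Unit PH2 $160; Unit 5A $3,150. Sum = $6,490.
Difference $6,500 − $6,490 = +$10 applied to largest allocation (Unit 5B): Unit 5B becomes $3,190.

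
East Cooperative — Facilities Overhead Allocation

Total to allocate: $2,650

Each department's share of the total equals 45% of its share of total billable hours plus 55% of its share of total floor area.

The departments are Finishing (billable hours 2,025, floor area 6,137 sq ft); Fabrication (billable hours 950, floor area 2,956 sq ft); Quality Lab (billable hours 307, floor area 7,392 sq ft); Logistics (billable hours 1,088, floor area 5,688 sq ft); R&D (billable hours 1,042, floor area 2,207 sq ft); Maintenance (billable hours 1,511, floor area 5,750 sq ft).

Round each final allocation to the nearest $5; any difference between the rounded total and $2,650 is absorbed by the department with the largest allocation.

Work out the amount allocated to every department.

Finishing: $645 | Fabrication: $305 | Quality Lab: $410 | Logistics: $465 | R&D: $285 | Maintenance: $540

Totals — billable hours 6,923, floor area 30,130.
Combined weights (45% billable hours + 55% floor area): Finishing 0.2437; Fabrication 0.1157; Quality Lab 0.1549; Logistics 0.1746; R&D 0.1080; Maintenance 0.2032.
Raw shares: Finishing 645.68; Fabrication 306.63; Quality Lab 410.46; Logistics 462.56; R&D 286.25; Maintenance 538.42.
After rounding ($5): Finishing $645; Fabrication $305; Quality Lab $410; Logistics $465; R&D $285; Maintenance $540. Sum = $2,650.
Rounded total matches; no reconciliation needed.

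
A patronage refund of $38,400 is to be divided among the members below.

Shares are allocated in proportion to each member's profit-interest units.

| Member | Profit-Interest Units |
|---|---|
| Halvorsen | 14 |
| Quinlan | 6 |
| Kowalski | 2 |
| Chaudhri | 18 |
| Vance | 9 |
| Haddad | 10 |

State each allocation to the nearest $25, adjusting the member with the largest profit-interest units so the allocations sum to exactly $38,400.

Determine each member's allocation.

Halvorsen: $9,100; Quinlan: $3,900; Kowalski: $1,300; Chaudhri: $11,750; Vance: $5,850; Haddad: $6,500

Total profit-interest units = 59.
Pro-rata amounts: Halvorsen 14/59 × $38,400 = 9,111.86; Quinlan 6/59 × $38,400 = 3,905.08; Kowalski 2/59 × $38,400 = 1,301.69; Chaudhri 18/59 × $38,400 = 11,715.25; Vance 9/59 × $38,400 = 5,857.63; Haddad 10/59 × $38,400 = 6,508.47.
After rounding ($25): Halvorsen $9,100; Quinlan $3,900; Kowalski $1,300; Chaudhri $11,725; Vance $5,850; Haddad $6,500. Sum = $38,375.
Difference $38,400 − $38,375 = +$25 applied to largest profit-interest units (Chaudhri): Chaudhri becomes $11,750.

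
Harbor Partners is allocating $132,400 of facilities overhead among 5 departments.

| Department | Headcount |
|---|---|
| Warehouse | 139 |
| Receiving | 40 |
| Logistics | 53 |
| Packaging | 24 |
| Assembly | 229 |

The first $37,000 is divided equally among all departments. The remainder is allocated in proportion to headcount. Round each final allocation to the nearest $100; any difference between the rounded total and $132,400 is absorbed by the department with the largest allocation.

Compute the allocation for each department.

Warehouse: $34,700 | Receiving: $15,300 | Logistics: $17,800 | Packaging: $12,100 | Assembly: $52,500

Equal tier: $37,000 ÷ 5 = $7,400 apiece.
Remainder $95,400 by headcount (total 485): Warehouse 27,341.44 → $27,300; Receiving 7,868.04 → $7,900; Logistics 10,425.15 → $10,400; Packaging 4,720.82 → $4,700; Assembly 45,044.54 → $45,000.
Rounding difference +$100 on remainder applied to Assembly.
Totals: Warehouse $7,400 + $27,300 = $34,700; Receiving $7,400 + $7,900 = $15,300; Logistics $7,400 + $10,400 = $17,800; Packaging $7,400 + $4,700 = $12,100; Assembly $7,400 + $45,100 = $52,500.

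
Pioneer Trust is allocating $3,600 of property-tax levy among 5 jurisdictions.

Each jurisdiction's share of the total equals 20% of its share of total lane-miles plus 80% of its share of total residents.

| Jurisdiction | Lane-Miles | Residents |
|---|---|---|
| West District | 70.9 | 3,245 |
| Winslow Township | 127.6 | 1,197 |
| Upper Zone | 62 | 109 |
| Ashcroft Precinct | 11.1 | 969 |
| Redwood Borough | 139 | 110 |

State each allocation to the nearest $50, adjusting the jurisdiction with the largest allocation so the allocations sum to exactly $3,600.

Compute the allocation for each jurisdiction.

Lane-miles total 410.6; residents total 5,630.
Composite weights (20% lane-miles + 80% residents): West District 0.4956; Winslow Township 0.2322; Upper Zone 0.0457; Ashcroft Precinct 0.1431; Redwood Borough 0.0833.
Unrounded shares: West District 1,784.29; Winslow Township 836.07; Upper Zone 164.48; Ashcroft Precinct 515.15; Redwood Borough 300.01.
After rounding ($50): West District $1,800; Winslow Township $850; Upper Zone $150; Ashcroft Precinct $500; Redwood Borough $300. Sum = $3,600.
No rounding difference to absorb.

West District: $1,800; Winslow Township: $850; Upper Zone: $150; Ashcroft Precinct: $500; Redwood Borough: $300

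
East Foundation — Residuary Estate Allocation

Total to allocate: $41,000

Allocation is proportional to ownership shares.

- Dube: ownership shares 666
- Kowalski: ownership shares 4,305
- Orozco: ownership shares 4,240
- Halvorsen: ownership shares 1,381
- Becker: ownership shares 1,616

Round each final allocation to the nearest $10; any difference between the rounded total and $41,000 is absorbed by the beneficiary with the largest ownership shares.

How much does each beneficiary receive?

Sum of ownership shares: 12,208.
Pro-rata amounts: Dube 666/12,208 × $41,000 = 2,236.73; Kowalski 4,305/12,208 × $41,000 = 14,458.14; Orozco 4,240/12,208 × $41,000 = 14,239.84; Halvorsen 1,381/12,208 × $41,000 = 4,638.02; Becker 1,616/12,208 × $41,000 = 5,427.26.
After rounding ($10): Dube $2,240; Kowalski $14,460; Orozco $14,240; Halvorsen $4,640; Becker $5,430. Sum = $41,010.
Difference $41,000 − $41,010 = −$10 applied to largest ownership shares (Kowalski): Kowalski becomes $14,450.

Dube: $2,240 · Kowalski: $14,450 · Orozco: $14,240 · Halvorsen: $4,640 · Becker: $5,430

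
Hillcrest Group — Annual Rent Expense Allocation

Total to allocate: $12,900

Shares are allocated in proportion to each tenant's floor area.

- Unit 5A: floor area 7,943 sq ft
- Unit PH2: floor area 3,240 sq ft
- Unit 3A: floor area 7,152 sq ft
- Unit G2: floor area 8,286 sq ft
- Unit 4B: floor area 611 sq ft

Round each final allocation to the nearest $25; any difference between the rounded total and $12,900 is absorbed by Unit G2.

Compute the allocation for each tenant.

Unit 5A: $3,775 · Unit PH2: $1,525 · Unit 3A: $3,400 · Unit G2: $3,900 · Unit 4B: $300

Sum of floor area: 27,232.
Proportional shares: Unit 5A 7,943/27,232 × $12,900 = 3,762.66; Unit PH2 3,240/27,232 × $12,900 = 1,534.81; Unit 3A 7,152/27,232 × $12,900 = 3,387.96; Unit G2 8,286/27,232 × $12,900 = 3,925.14; Unit 4B 611/27,232 × $12,900 = 289.44.
At nearest $25: Unit 5A $3,775; Unit PH2 $1,525; Unit 3A $3,400; Unit G2 $3,925; Unit 4B $300. Sum = $12,925.
Difference $12,900 − $12,925 = −$25 applied to Unit G2: Unit G2 becomes $3,900.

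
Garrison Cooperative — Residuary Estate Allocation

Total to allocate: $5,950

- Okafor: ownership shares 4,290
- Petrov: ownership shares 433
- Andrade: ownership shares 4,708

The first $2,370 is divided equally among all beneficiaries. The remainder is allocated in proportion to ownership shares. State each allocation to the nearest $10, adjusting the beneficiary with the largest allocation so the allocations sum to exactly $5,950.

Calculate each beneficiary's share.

First tranche $2,370 split equally: $790 each.
Remainder $3,580 by ownership shares (total 9,431): Okafor 1,628.48 → $1,630; Petrov 164.37 → $160; Andrade 1,787.15 → $1,790.
Totals: Okafor $790 + $1,630 = $2,420; Petrov $790 + $160 = $950; Andrade $790 + $1,790 = $2,580.

Okafor: $2,420 · Petrov: $950 · Andrade: $2,580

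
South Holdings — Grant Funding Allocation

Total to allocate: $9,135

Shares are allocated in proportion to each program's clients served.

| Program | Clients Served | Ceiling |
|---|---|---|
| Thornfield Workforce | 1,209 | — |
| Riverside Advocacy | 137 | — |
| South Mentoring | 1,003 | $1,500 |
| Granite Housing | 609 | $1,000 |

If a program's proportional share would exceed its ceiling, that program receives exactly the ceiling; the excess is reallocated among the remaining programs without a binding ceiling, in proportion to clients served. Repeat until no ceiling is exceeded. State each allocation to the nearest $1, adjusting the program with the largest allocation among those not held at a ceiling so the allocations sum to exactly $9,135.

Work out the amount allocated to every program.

Sum of clients served: 2,958.
Pro-rata shares before constraints: Thornfield Workforce 3,733.68; Riverside Advocacy 423.09; South Mentoring 3,097.50; Granite Housing 1,880.74.
Cap binds for South Mentoring ($1,500), Granite Housing ($1,000); balance $6,635 reallocated over remaining clients served 1,346.
Redistributed shares: Thornfield Workforce 5,959.67 → $5,960; Riverside Advocacy 675.33 → $675.

Thornfield Workforce: $5,960 · Riverside Advocacy: $675 · South Mentoring: $1,500 · Granite Housing: $1,000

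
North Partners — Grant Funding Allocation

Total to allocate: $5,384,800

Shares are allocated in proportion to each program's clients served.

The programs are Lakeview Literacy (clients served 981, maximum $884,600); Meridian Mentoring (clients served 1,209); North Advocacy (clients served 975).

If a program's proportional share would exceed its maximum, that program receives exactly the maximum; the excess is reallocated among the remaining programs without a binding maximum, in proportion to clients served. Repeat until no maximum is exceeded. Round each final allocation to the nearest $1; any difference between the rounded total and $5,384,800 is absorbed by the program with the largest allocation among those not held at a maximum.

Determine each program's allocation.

Lakeview Literacy: $884,600 | Meridian Mentoring: $2,491,182 | North Advocacy: $2,009,018

Clients served total: 3,165.
Unconstrained shares: Lakeview Literacy 1,669,032.80; Meridian Mentoring 2,056,942.56; North Advocacy 1,658,824.64.
Capped: Lakeview Literacy ($884,600); balance $4,500,200 reallocated over remaining clients served 2,184.
Remaining shares: Meridian Mentoring 2,491,182.14 → $2,491,182; North Advocacy 2,009,017.86 → $2,009,018.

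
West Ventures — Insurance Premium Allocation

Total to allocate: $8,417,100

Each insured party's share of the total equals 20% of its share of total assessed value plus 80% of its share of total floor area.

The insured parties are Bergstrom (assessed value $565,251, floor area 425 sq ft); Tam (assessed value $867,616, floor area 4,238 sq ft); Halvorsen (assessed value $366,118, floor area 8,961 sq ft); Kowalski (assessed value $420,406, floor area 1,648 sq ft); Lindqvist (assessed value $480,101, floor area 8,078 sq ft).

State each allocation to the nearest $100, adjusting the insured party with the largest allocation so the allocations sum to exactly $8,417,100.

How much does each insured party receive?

Bergstrom: $475,100; Tam: $1,763,200; Halvorsen: $2,812,500; Kowalski: $737,400; Lindqvist: $2,628,900

Assessed value total 2,699,492; floor area total 23,350.
Blended shares (20% assessed value + 80% floor area): Bergstrom 0.0564; Tam 0.2095; Halvorsen 0.3341; Kowalski 0.0876; Lindqvist 0.3123.
Unrounded shares: Bergstrom 475,055.67; Tam 1,763,206.44; Halvorsen 2,812,489.33; Kowalski 737,418.53; Lindqvist 2,628,930.03.
After rounding ($100): Bergstrom $475,100; Tam $1,763,200; Halvorsen $2,812,500; Kowalski $737,400; Lindqvist $2,628,900. Sum = $8,417,100.
Sum already equals the total — no adjustment.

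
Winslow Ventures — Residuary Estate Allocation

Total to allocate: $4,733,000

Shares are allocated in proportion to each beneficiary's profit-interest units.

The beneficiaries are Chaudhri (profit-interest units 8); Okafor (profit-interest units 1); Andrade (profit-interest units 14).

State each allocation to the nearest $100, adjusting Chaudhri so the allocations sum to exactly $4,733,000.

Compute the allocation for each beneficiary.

Combined profit-interest units = 23.
Unrounded shares: Chaudhri 8/23 × $4,733,000 = 1,646,260.87; Okafor 1/23 × $4,733,000 = 205,782.61; Andrade 14/23 × $4,733,000 = 2,880,956.52.
At nearest $100: Chaudhri $1,646,300; Okafor $205,800; Andrade $2,881,000. Sum = $4,733,100.
Difference $4,733,000 − $4,733,100 = −$100 applied to Chaudhri: Chaudhri becomes $1,646,200.

Chaudhri: $1,646,200; Okafor: $205,800; Andrade: $2,881,000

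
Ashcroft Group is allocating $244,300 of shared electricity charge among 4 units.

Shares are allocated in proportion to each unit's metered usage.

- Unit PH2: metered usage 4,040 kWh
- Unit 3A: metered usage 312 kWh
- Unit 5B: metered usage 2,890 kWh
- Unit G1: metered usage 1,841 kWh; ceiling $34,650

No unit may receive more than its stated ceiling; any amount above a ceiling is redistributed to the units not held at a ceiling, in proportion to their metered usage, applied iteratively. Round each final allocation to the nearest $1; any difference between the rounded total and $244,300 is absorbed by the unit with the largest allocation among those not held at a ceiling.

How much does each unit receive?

Combined metered usage = 9,083.
Unconstrained shares: Unit PH2 108,661.46; Unit 3A 8,391.68; Unit 5B 77,730.60; Unit G1 49,516.27.
Capped: Unit G1 ($34,650); remaining pool $209,650 reallocated over remaining metered usage 7,242.
Redistributed shares: Unit PH2 116,954.71 → $116,955; Unit 3A 9,032.15 → $9,032; Unit 5B 83,663.15 → $83,663.

Unit PH2: $116,955 | Unit 3A: $9,032 | Unit 5B: $83,663 | Unit G1: $34,650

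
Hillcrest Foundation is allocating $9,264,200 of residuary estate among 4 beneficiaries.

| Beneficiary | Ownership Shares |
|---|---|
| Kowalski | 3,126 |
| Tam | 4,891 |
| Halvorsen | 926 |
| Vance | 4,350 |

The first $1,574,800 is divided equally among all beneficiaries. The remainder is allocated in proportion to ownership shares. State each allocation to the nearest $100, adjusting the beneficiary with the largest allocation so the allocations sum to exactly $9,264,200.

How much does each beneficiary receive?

Kowalski: $2,201,900; Tam: $3,223,000; Halvorsen: $929,300; Vance: $2,910,000

$1,574,800 shared equally gives $393,700 per beneficiary.
Remainder $7,689,400 by ownership shares (total 13,293): Kowalski 1,808,249.79 → $1,808,200; Tam 2,829,222.55 → $2,829,200; Halvorsen 535,649.17 → $535,600; Vance 2,516,278.49 → $2,516,300.
Rounding difference +$100 on remainder applied to Tam.
Totals: Kowalski $393,700 + $1,808,200 = $2,201,900; Tam $393,700 + $2,829,300 = $3,223,000; Halvorsen $393,700 + $535,600 = $929,300; Vance $393,700 + $2,516,300 = $2,910,000.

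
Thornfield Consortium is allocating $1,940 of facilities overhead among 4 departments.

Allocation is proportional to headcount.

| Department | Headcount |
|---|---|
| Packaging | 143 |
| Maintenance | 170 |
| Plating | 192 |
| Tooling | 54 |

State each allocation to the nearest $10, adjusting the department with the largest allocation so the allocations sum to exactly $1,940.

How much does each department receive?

Headcount total: 559.
Unrounded shares: Packaging 143/559 × $1,940 = 496.28; Maintenance 170/559 × $1,940 = 589.98; Plating 192/559 × $1,940 = 666.33; Tooling 54/559 × $1,940 = 187.41.
After rounding ($10): Packaging $500; Maintenance $590; Plating $670; Tooling $190. Sum = $1,950.
Difference $1,940 − $1,950 = −$10 applied to largest allocation (Plating): Plating becomes $660.

Packaging: $500; Maintenance: $590; Plating: $660; Tooling: $190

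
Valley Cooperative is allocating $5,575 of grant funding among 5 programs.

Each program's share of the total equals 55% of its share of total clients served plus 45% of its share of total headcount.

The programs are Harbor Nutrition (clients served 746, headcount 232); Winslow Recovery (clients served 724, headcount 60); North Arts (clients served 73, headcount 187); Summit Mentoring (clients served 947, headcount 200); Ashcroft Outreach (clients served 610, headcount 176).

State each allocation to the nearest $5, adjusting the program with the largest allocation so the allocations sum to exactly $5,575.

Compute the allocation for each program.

Harbor Nutrition: $1,420 | Winslow Recovery: $890 | North Arts: $620 | Summit Mentoring: $1,525 | Ashcroft Outreach: $1,120

Clients served total 3,100; headcount total 855.
Blended shares (55% clients served + 45% headcount): Harbor Nutrition 0.2545; Winslow Recovery 0.1600; North Arts 0.1114; Summit Mentoring 0.2733; Ashcroft Outreach 0.2009.
Raw shares: Harbor Nutrition 1,418.62; Winslow Recovery 892.17; North Arts 620.90; Summit Mentoring 1,523.53; Ashcroft Outreach 1,119.78.
Rounded to nearest $5: Harbor Nutrition $1,420; Winslow Recovery $890; North Arts $620; Summit Mentoring $1,525; Ashcroft Outreach $1,120. Sum = $5,575.
No rounding difference to absorb.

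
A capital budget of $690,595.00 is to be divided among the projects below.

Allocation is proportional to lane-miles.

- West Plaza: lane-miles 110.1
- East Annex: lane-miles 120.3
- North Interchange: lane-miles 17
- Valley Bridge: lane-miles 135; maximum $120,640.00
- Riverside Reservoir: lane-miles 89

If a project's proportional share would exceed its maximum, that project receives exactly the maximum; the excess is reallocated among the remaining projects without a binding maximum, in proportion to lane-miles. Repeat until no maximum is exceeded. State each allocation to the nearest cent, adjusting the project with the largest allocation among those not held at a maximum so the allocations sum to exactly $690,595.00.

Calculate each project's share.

Lane-miles total: 471.4.
Proportional shares (ignoring caps): West Plaza 161,295.0986; East Annex 176,237.9688; North Interchange 24,904.7836; Valley Bridge 197,773.2817; Riverside Reservoir 130,383.8672.
Capped: Valley Bridge ($120,640.00); balance $569,955.00 reallocated over remaining lane-miles 336.4.
Remaining shares: West Plaza 186,539.9688 → $186,539.97; East Annex 203,821.6008 → $203,821.60; North Interchange 28,802.7200 → $28,802.72; Riverside Reservoir 150,790.7105 → $150,790.71.

West Plaza: $186,539.97 · East Annex: $203,821.60 · North Interchange: $28,802.72 · Valley Bridge: $120,640.00 · Riverside Reservoir: $150,790.71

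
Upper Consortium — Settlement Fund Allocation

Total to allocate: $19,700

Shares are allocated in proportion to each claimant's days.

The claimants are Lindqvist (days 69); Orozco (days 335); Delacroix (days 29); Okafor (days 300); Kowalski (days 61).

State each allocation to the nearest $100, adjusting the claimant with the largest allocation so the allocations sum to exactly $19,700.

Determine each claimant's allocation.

Combined days = 794.
Raw shares: Lindqvist 69/794 × $19,700 = 1,711.96; Orozco 335/794 × $19,700 = 8,311.71; Delacroix 29/794 × $19,700 = 719.52; Okafor 300/794 × $19,700 = 7,443.32; Kowalski 61/794 × $19,700 = 1,513.48.
After rounding ($100): Lindqvist $1,700; Orozco $8,300; Delacroix $700; Okafor $7,400; Kowalski $1,500. Sum = $19,600.
Difference $19,700 − $19,600 = +$100 applied to largest allocation (Orozco): Orozco becomes $8,400.

Lindqvist: $1,700; Orozco: $8,400; Delacroix: $700; Okafor: $7,400; Kowalski: $1,500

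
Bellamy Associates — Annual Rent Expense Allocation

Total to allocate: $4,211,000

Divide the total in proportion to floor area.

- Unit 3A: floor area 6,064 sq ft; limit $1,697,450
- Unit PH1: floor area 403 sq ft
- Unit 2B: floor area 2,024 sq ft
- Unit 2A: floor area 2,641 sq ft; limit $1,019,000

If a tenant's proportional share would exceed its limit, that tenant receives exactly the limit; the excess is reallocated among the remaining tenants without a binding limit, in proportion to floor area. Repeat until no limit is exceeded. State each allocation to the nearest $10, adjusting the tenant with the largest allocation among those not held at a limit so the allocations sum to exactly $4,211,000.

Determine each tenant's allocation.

Unit 3A: $1,697,450; Unit PH1: $248,170; Unit 2B: $1,246,380; Unit 2A: $1,019,000

Sum of floor area: 11,132.
Unconstrained shares: Unit 3A 2,293,882.86; Unit PH1 152,446.37; Unit 2B 765,636.36; Unit 2A 999,034.41.
Held at cap: Unit 3A ($1,697,450); residual $2,513,550 reallocated over remaining floor area 5,068.
Held at cap: Unit 2A ($1,019,000); residual $1,494,550 reallocated over remaining floor area 2,427.
Remaining shares: Unit PH1 248,167.96 → $248,170; Unit 2B 1,246,382.04 → $1,246,380.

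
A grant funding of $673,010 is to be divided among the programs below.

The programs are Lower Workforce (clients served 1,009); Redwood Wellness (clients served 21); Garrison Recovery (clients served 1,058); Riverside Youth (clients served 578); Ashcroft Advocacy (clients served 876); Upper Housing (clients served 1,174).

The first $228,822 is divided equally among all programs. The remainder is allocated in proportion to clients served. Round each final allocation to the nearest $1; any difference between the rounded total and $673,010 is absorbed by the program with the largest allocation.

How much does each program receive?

Lower Workforce: $133,172 | Redwood Wellness: $40,115 | Garrison Recovery: $137,787 | Riverside Youth: $92,577 | Ashcroft Advocacy: $120,645 | Upper Housing: $148,714

Equal tier: $228,822 ÷ 6 = $38,137 apiece.
Remainder $444,188 by clients served (total 4,716): Lower Workforce 95,035.13 → $95,035; Redwood Wellness 1,977.94 → $1,978; Garrison Recovery 99,650.32 → $99,650; Riverside Youth 54,440.34 → $54,440; Ashcroft Advocacy 82,508.20 → $82,508; Upper Housing 110,576.06 → $110,576.
Rounding difference +$1 on remainder applied to Upper Housing.
Totals: Lower Workforce $38,137 + $95,035 = $133,172; Redwood Wellness $38,137 + $1,978 = $40,115; Garrison Recovery $38,137 + $99,650 = $137,787; Riverside Youth $38,137 + $54,440 = $92,577; Ashcroft Advocacy $38,137 + $82,508 = $120,645; Upper Housing $38,137 + $110,577 = $148,714.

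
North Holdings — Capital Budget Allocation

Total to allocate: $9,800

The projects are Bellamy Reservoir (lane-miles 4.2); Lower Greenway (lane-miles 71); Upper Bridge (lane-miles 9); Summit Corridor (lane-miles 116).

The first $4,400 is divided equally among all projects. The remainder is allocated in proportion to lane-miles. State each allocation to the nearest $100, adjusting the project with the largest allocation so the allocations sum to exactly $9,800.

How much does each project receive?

First tranche $4,400 split equally: $1,100 each.
Remainder $5,400 by lane-miles (total 200.2): Bellamy Reservoir 113.29 → $100; Lower Greenway 1,915.08 → $1,900; Upper Bridge 242.76 → $200; Summit Corridor 3,128.87 → $3,100.
Rounding difference +$100 on remainder applied to Summit Corridor.
Totals: Bellamy Reservoir $1,100 + $100 = $1,200; Lower Greenway $1,100 + $1,900 = $3,000; Upper Bridge $1,100 + $200 = $1,300; Summit Corridor $1,100 + $3,200 = $4,300.

Bellamy Reservoir: $1,200 · Lower Greenway: $3,000 · Upper Bridge: $1,300 · Summit Corridor: $4,300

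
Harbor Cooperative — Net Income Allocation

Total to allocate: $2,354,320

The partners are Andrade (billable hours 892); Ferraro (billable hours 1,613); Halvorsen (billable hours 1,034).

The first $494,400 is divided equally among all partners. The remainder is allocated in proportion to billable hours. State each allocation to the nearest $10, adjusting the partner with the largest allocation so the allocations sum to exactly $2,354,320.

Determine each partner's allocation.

Andrade: $633,590 | Ferraro: $1,012,510 | Halvorsen: $708,220

$494,400 shared equally gives $164,800 per partner.
Remainder $1,859,920 by billable hours (total 3,539): Andrade 468,790.23 → $468,790; Ferraro 847,711.49 → $847,710; Halvorsen 543,418.28 → $543,420.
Totals: Andrade $164,800 + $468,790 = $633,590; Ferraro $164,800 + $847,710 = $1,012,510; Halvorsen $164,800 + $543,420 = $708,220.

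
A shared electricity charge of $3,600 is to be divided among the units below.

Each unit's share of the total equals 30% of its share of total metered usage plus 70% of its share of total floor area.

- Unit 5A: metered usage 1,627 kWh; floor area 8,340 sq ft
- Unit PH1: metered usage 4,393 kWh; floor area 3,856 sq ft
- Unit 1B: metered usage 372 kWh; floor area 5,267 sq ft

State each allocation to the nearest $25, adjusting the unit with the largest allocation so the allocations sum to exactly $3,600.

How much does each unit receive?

Unit 5A: $1,475 · Unit PH1: $1,300 · Unit 1B: $825

Totals — metered usage 6,392, floor area 17,463.
Composite weights (30% metered usage + 70% floor area): Unit 5A 0.4107; Unit PH1 0.3607; Unit 1B 0.2286.
Unrounded shares: Unit 5A 1,478.40; Unit PH1 1,298.69; Unit 1B 822.91.
Rounded to nearest $25: Unit 5A $1,475; Unit PH1 $1,300; Unit 1B $825. Sum = $3,600.
Rounded total matches; no reconciliation needed.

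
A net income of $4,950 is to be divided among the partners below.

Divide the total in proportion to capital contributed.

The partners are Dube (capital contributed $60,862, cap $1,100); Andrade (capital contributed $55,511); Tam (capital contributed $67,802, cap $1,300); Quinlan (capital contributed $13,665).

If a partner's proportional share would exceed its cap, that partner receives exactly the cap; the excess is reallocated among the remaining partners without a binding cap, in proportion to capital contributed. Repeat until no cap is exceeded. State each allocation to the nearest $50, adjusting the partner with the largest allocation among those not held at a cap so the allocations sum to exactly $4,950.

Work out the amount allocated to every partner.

Dube: $1,100; Andrade: $2,050; Tam: $1,300; Quinlan: $500

Capital contributed total: 197,840.
Pro-rata shares before constraints: Dube 1,522.78; Andrade 1,388.90; Tam 1,696.42; Quinlan 341.90.
Capped: Dube ($1,100), Tam ($1,300); residual $2,550 reallocated over remaining capital contributed 69,176.
Remaining shares: Andrade 2,046.27 → $2,050; Quinlan 503.73 → $500.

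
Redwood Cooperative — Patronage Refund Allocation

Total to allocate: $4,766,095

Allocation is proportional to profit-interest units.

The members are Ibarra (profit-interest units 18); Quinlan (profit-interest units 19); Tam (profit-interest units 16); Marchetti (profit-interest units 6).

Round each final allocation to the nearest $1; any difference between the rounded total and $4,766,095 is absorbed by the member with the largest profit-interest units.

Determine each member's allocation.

Combined profit-interest units = 18 + 19 + 16 + 6 = 59.
Raw shares: Ibarra 1,454,062.88; Quinlan 1,534,844.15; Tam 1,292,500.34; Marchetti 484,687.63.
At nearest $1: Ibarra $1,454,063; Quinlan $1,534,844; Tam $1,292,500; Marchetti $484,688. Sum = $4,766,095.
No rounding difference to absorb.

Ibarra: $1,454,063 · Quinlan: $1,534,844 · Tam: $1,292,500 · Marchetti: $484,688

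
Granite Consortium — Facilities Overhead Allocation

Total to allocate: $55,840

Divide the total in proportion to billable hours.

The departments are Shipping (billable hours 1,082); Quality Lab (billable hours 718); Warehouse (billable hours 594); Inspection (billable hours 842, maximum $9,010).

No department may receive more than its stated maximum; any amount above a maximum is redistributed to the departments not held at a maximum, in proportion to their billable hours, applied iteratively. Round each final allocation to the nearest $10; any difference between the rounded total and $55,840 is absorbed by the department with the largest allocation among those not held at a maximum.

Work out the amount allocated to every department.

Sum of billable hours: 3,236.
Unconstrained shares: Shipping 18,670.85; Quality Lab 12,389.72; Warehouse 10,249.99; Inspection 14,529.44.
Held at cap: Inspection ($9,010); remaining pool $46,830 reallocated over remaining billable hours 2,394.
Redistributed shares: Shipping 21,165.44 → $21,170; Quality Lab 14,045.09 → $14,050; Warehouse 11,619.47 → $11,620.
Rounding difference −$10 applied to Shipping → $21,160.

Shipping: $21,160 · Quality Lab: $14,050 · Warehouse: $11,620 · Inspection: $9,010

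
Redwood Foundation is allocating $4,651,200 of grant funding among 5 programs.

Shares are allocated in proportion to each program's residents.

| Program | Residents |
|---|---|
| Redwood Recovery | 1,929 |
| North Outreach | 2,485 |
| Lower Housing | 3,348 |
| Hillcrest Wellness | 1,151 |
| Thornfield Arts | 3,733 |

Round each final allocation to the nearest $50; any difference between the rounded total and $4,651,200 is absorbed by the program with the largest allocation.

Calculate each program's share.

Total residents = 12,646.
Proportional shares: Redwood Recovery 1,929/12,646 × $4,651,200 = 709,486.38; North Outreach 2,485/12,646 × $4,651,200 = 913,983.24; Lower Housing 3,348/12,646 × $4,651,200 = 1,231,394.72; Hillcrest Wellness 1,151/12,646 × $4,651,200 = 423,337.91; Thornfield Arts 3,733/12,646 × $4,651,200 = 1,372,997.75.
After rounding ($50): Redwood Recovery $709,500; North Outreach $914,000; Lower Housing $1,231,400; Hillcrest Wellness $423,350; Thornfield Arts $1,373,000. Sum = $4,651,250.
Difference $4,651,200 − $4,651,250 = −$50 applied to largest allocation (Thornfield Arts): Thornfield Arts becomes $1,372,950.

Redwood Recovery: $709,500 | North Outreach: $914,000 | Lower Housing: $1,231,400 | Hillcrest Wellness: $423,350 | Thornfield Arts: $1,372,950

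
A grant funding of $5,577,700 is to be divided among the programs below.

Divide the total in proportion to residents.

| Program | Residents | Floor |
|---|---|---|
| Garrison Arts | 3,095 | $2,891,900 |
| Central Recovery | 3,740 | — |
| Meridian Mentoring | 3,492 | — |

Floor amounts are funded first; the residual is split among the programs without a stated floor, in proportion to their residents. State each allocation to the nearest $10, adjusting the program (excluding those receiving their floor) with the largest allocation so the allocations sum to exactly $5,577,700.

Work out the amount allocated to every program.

Guaranteed amounts: Garrison Arts $2,891,900. Balance $2,685,800.
Balance split over remaining residents 7,232: Central Recovery 1,388,950.77 → $1,388,950; Meridian Mentoring 1,296,849.23 → $1,296,850.

Garrison Arts: $2,891,900 · Central Recovery: $1,388,950 · Meridian Mentoring: $1,296,850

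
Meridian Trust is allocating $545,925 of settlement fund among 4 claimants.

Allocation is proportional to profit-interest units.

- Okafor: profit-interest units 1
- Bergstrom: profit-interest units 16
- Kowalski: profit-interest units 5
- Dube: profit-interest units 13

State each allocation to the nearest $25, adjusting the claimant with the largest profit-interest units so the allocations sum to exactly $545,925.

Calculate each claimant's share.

Combined profit-interest units = 1 + 16 + 5 + 13 = 35.
Pro-rata amounts: Okafor 15,597.86; Bergstrom 249,565.71; Kowalski 77,989.29; Dube 202,772.14.
At nearest $25: Okafor $15,600; Bergstrom $249,575; Kowalski $78,000; Dube $202,775. Sum = $545,950.
Difference $545,925 − $545,950 = −$25 applied to largest profit-interest units (Bergstrom): Bergstrom becomes $249,550.

Okafor: $15,600 | Bergstrom: $249,550 | Kowalski: $78,000 | Dube: $202,775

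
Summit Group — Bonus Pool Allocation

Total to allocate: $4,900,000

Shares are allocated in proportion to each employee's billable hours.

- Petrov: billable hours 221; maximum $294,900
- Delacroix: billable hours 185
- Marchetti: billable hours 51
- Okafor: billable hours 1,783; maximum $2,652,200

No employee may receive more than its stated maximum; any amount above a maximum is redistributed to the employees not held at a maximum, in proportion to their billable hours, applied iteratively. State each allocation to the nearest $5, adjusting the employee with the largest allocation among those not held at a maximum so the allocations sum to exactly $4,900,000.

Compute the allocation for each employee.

Total billable hours = 2,240.
Pro-rata shares before constraints: Petrov 483,437.50; Delacroix 404,687.50; Marchetti 111,562.50; Okafor 3,900,312.50.
Held at cap: Petrov ($294,900), Okafor ($2,652,200); residual $1,952,900 reallocated over remaining billable hours 236.
Shares after redistribution: Delacroix 1,530,875.00 → $1,530,875; Marchetti 422,025.00 → $422,025.

Petrov: $294,900 | Delacroix: $1,530,875 | Marchetti: $422,025 | Okafor: $2,652,200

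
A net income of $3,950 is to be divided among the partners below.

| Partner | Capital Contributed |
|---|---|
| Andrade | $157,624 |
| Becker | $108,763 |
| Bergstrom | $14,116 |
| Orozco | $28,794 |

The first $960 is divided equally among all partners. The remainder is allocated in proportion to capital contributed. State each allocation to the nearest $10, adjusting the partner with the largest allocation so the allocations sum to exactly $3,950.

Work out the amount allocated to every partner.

$960 shared equally gives $240 per partner.
Remainder $2,990 by capital contributed (total 309,297): Andrade 1,523.76 → $1,520; Becker 1,051.42 → $1,050; Bergstrom 136.46 → $140; Orozco 278.35 → $280.
Totals: Andrade $240 + $1,520 = $1,760; Becker $240 + $1,050 = $1,290; Bergstrom $240 + $140 = $380; Orozco $240 + $280 = $520.

Andrade: $1,760; Becker: $1,290; Bergstrom: $380; Orozco: $520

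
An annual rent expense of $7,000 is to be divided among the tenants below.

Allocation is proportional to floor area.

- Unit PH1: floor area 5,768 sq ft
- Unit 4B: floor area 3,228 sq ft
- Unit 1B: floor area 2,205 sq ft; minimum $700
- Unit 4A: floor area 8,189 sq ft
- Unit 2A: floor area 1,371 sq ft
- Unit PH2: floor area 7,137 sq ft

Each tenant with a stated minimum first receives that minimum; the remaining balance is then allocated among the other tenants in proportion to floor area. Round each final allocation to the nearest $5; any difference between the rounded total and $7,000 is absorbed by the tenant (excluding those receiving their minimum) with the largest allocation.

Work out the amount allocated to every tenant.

Fund the minimums — Unit 1B $700. Remaining pool $6,300.
Remaining pool split over remaining floor area 25,693: Unit PH1 1,414.33 → $1,415; Unit 4B 791.52 → $790; Unit 4A 2,007.97 → $2,010; Unit 2A 336.17 → $335; Unit PH2 1,750.01 → $1,750.

Unit PH1: $1,415 · Unit 4B: $790 · Unit 1B: $700 · Unit 4A: $2,010 · Unit 2A: $335 · Unit PH2: $1,750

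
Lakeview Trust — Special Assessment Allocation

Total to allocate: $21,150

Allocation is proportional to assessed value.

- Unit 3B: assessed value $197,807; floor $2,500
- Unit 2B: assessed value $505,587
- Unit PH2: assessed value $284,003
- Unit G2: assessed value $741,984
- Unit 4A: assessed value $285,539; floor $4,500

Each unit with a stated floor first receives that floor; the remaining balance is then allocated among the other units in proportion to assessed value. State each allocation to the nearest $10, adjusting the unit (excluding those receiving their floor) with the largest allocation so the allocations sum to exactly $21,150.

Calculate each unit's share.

Unit 3B: $2,500 · Unit 2B: $4,670 · Unit PH2: $2,620 · Unit G2: $6,860 · Unit 4A: $4,500

Minimums first: Unit 3B $2,500; Unit 4A $4,500. Residual $14,150.
Residual split over remaining assessed value 1,531,574: Unit 2B 4,671.05 → $4,670; Unit PH2 2,623.86 → $2,620; Unit G2 6,855.09 → $6,860.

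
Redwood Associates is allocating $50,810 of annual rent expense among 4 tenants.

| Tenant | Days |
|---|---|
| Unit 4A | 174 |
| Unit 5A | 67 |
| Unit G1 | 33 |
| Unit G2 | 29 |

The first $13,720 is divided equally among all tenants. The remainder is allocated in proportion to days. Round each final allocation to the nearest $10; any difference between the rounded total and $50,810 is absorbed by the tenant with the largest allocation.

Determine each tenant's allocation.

Unit 4A: $24,730; Unit 5A: $11,630; Unit G1: $7,470; Unit G2: $6,980

Equal tier: $13,720 ÷ 4 = $3,430 apiece.
Remainder $37,090 by days (total 303): Unit 4A 21,299.21 → $21,300; Unit 5A 8,201.42 → $8,200; Unit G1 4,039.50 → $4,040; Unit G2 3,549.87 → $3,550.
Totals: Unit 4A $3,430 + $21,300 = $24,730; Unit 5A $3,430 + $8,200 = $11,630; Unit G1 $3,430 + $4,040 = $7,470; Unit G2 $3,430 + $3,550 = $6,980.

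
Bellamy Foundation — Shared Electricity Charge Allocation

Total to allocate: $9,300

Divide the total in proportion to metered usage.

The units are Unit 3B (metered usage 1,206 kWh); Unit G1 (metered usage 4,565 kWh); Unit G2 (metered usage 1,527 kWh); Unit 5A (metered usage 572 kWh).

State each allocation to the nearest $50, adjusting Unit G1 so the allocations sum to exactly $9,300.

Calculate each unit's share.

Unit 3B: $1,450; Unit G1: $5,350; Unit G2: $1,800; Unit 5A: $700

Total metered usage = 7,870.
Raw shares: Unit 3B 1,206/7,870 × $9,300 = 1,425.13; Unit G1 4,565/7,870 × $9,300 = 5,394.47; Unit G2 1,527/7,870 × $9,300 = 1,804.46; Unit 5A 572/7,870 × $9,300 = 675.93.
Rounded to nearest $50: Unit 3B $1,450; Unit G1 $5,400; Unit G2 $1,800; Unit 5A $700. Sum = $9,350.
Difference $9,300 − $9,350 = −$50 applied to Unit G1: Unit G1 becomes $5,350.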